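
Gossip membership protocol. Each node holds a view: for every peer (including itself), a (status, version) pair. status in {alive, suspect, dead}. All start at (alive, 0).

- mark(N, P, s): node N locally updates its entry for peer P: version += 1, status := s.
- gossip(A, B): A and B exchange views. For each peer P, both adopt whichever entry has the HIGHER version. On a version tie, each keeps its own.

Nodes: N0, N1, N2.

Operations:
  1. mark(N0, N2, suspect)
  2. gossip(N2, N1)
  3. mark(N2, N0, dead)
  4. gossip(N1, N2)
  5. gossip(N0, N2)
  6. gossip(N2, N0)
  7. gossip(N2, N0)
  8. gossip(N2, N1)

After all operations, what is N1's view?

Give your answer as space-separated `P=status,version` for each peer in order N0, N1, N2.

Answer: N0=dead,1 N1=alive,0 N2=suspect,1

Derivation:
Op 1: N0 marks N2=suspect -> (suspect,v1)
Op 2: gossip N2<->N1 -> N2.N0=(alive,v0) N2.N1=(alive,v0) N2.N2=(alive,v0) | N1.N0=(alive,v0) N1.N1=(alive,v0) N1.N2=(alive,v0)
Op 3: N2 marks N0=dead -> (dead,v1)
Op 4: gossip N1<->N2 -> N1.N0=(dead,v1) N1.N1=(alive,v0) N1.N2=(alive,v0) | N2.N0=(dead,v1) N2.N1=(alive,v0) N2.N2=(alive,v0)
Op 5: gossip N0<->N2 -> N0.N0=(dead,v1) N0.N1=(alive,v0) N0.N2=(suspect,v1) | N2.N0=(dead,v1) N2.N1=(alive,v0) N2.N2=(suspect,v1)
Op 6: gossip N2<->N0 -> N2.N0=(dead,v1) N2.N1=(alive,v0) N2.N2=(suspect,v1) | N0.N0=(dead,v1) N0.N1=(alive,v0) N0.N2=(suspect,v1)
Op 7: gossip N2<->N0 -> N2.N0=(dead,v1) N2.N1=(alive,v0) N2.N2=(suspect,v1) | N0.N0=(dead,v1) N0.N1=(alive,v0) N0.N2=(suspect,v1)
Op 8: gossip N2<->N1 -> N2.N0=(dead,v1) N2.N1=(alive,v0) N2.N2=(suspect,v1) | N1.N0=(dead,v1) N1.N1=(alive,v0) N1.N2=(suspect,v1)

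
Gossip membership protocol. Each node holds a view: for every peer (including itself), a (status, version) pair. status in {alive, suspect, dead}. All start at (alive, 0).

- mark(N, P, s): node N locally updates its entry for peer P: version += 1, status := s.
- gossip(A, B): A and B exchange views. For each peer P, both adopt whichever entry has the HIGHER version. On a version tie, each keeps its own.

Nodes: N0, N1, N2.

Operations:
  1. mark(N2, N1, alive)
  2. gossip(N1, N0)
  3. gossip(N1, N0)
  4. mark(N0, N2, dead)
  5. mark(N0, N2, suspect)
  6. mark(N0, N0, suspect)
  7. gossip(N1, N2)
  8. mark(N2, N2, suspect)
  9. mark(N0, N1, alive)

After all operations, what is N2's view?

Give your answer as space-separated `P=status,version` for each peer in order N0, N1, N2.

Op 1: N2 marks N1=alive -> (alive,v1)
Op 2: gossip N1<->N0 -> N1.N0=(alive,v0) N1.N1=(alive,v0) N1.N2=(alive,v0) | N0.N0=(alive,v0) N0.N1=(alive,v0) N0.N2=(alive,v0)
Op 3: gossip N1<->N0 -> N1.N0=(alive,v0) N1.N1=(alive,v0) N1.N2=(alive,v0) | N0.N0=(alive,v0) N0.N1=(alive,v0) N0.N2=(alive,v0)
Op 4: N0 marks N2=dead -> (dead,v1)
Op 5: N0 marks N2=suspect -> (suspect,v2)
Op 6: N0 marks N0=suspect -> (suspect,v1)
Op 7: gossip N1<->N2 -> N1.N0=(alive,v0) N1.N1=(alive,v1) N1.N2=(alive,v0) | N2.N0=(alive,v0) N2.N1=(alive,v1) N2.N2=(alive,v0)
Op 8: N2 marks N2=suspect -> (suspect,v1)
Op 9: N0 marks N1=alive -> (alive,v1)

Answer: N0=alive,0 N1=alive,1 N2=suspect,1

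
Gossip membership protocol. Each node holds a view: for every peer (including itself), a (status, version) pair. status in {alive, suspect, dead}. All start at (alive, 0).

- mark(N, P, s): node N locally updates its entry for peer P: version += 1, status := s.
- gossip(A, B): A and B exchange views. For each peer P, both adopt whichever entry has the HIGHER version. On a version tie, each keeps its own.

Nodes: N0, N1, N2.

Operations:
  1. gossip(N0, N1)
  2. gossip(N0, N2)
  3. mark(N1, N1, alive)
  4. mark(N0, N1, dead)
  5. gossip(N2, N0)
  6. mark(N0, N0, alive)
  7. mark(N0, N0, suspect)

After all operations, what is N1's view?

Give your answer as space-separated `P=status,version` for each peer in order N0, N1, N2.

Op 1: gossip N0<->N1 -> N0.N0=(alive,v0) N0.N1=(alive,v0) N0.N2=(alive,v0) | N1.N0=(alive,v0) N1.N1=(alive,v0) N1.N2=(alive,v0)
Op 2: gossip N0<->N2 -> N0.N0=(alive,v0) N0.N1=(alive,v0) N0.N2=(alive,v0) | N2.N0=(alive,v0) N2.N1=(alive,v0) N2.N2=(alive,v0)
Op 3: N1 marks N1=alive -> (alive,v1)
Op 4: N0 marks N1=dead -> (dead,v1)
Op 5: gossip N2<->N0 -> N2.N0=(alive,v0) N2.N1=(dead,v1) N2.N2=(alive,v0) | N0.N0=(alive,v0) N0.N1=(dead,v1) N0.N2=(alive,v0)
Op 6: N0 marks N0=alive -> (alive,v1)
Op 7: N0 marks N0=suspect -> (suspect,v2)

Answer: N0=alive,0 N1=alive,1 N2=alive,0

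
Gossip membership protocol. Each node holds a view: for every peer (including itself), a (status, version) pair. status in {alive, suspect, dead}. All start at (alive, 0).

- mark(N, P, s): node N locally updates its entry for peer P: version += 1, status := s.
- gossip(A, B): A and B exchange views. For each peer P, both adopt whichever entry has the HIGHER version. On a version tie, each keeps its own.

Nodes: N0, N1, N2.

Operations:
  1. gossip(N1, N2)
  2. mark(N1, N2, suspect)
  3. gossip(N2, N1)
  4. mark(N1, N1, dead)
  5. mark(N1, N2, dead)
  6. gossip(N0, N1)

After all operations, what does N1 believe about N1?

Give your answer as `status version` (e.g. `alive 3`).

Op 1: gossip N1<->N2 -> N1.N0=(alive,v0) N1.N1=(alive,v0) N1.N2=(alive,v0) | N2.N0=(alive,v0) N2.N1=(alive,v0) N2.N2=(alive,v0)
Op 2: N1 marks N2=suspect -> (suspect,v1)
Op 3: gossip N2<->N1 -> N2.N0=(alive,v0) N2.N1=(alive,v0) N2.N2=(suspect,v1) | N1.N0=(alive,v0) N1.N1=(alive,v0) N1.N2=(suspect,v1)
Op 4: N1 marks N1=dead -> (dead,v1)
Op 5: N1 marks N2=dead -> (dead,v2)
Op 6: gossip N0<->N1 -> N0.N0=(alive,v0) N0.N1=(dead,v1) N0.N2=(dead,v2) | N1.N0=(alive,v0) N1.N1=(dead,v1) N1.N2=(dead,v2)

Answer: dead 1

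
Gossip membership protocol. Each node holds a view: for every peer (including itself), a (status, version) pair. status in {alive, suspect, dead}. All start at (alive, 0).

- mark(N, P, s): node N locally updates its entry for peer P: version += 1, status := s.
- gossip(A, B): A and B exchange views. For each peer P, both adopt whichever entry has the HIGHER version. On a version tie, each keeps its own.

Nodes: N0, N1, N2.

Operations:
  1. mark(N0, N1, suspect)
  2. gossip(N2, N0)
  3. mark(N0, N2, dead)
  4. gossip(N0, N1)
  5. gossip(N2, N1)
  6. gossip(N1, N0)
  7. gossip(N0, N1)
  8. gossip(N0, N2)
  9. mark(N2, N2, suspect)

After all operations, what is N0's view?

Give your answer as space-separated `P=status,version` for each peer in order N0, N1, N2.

Answer: N0=alive,0 N1=suspect,1 N2=dead,1

Derivation:
Op 1: N0 marks N1=suspect -> (suspect,v1)
Op 2: gossip N2<->N0 -> N2.N0=(alive,v0) N2.N1=(suspect,v1) N2.N2=(alive,v0) | N0.N0=(alive,v0) N0.N1=(suspect,v1) N0.N2=(alive,v0)
Op 3: N0 marks N2=dead -> (dead,v1)
Op 4: gossip N0<->N1 -> N0.N0=(alive,v0) N0.N1=(suspect,v1) N0.N2=(dead,v1) | N1.N0=(alive,v0) N1.N1=(suspect,v1) N1.N2=(dead,v1)
Op 5: gossip N2<->N1 -> N2.N0=(alive,v0) N2.N1=(suspect,v1) N2.N2=(dead,v1) | N1.N0=(alive,v0) N1.N1=(suspect,v1) N1.N2=(dead,v1)
Op 6: gossip N1<->N0 -> N1.N0=(alive,v0) N1.N1=(suspect,v1) N1.N2=(dead,v1) | N0.N0=(alive,v0) N0.N1=(suspect,v1) N0.N2=(dead,v1)
Op 7: gossip N0<->N1 -> N0.N0=(alive,v0) N0.N1=(suspect,v1) N0.N2=(dead,v1) | N1.N0=(alive,v0) N1.N1=(suspect,v1) N1.N2=(dead,v1)
Op 8: gossip N0<->N2 -> N0.N0=(alive,v0) N0.N1=(suspect,v1) N0.N2=(dead,v1) | N2.N0=(alive,v0) N2.N1=(suspect,v1) N2.N2=(dead,v1)
Op 9: N2 marks N2=suspect -> (suspect,v2)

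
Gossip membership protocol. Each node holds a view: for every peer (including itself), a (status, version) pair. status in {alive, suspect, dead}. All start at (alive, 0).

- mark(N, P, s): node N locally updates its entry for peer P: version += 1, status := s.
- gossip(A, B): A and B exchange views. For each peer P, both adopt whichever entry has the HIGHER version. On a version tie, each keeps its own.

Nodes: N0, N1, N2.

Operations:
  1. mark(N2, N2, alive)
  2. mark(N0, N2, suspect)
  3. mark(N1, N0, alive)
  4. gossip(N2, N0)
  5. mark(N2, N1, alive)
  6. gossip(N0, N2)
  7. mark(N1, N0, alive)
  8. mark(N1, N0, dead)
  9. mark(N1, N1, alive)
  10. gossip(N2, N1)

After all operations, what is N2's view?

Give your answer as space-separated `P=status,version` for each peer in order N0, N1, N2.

Answer: N0=dead,3 N1=alive,1 N2=alive,1

Derivation:
Op 1: N2 marks N2=alive -> (alive,v1)
Op 2: N0 marks N2=suspect -> (suspect,v1)
Op 3: N1 marks N0=alive -> (alive,v1)
Op 4: gossip N2<->N0 -> N2.N0=(alive,v0) N2.N1=(alive,v0) N2.N2=(alive,v1) | N0.N0=(alive,v0) N0.N1=(alive,v0) N0.N2=(suspect,v1)
Op 5: N2 marks N1=alive -> (alive,v1)
Op 6: gossip N0<->N2 -> N0.N0=(alive,v0) N0.N1=(alive,v1) N0.N2=(suspect,v1) | N2.N0=(alive,v0) N2.N1=(alive,v1) N2.N2=(alive,v1)
Op 7: N1 marks N0=alive -> (alive,v2)
Op 8: N1 marks N0=dead -> (dead,v3)
Op 9: N1 marks N1=alive -> (alive,v1)
Op 10: gossip N2<->N1 -> N2.N0=(dead,v3) N2.N1=(alive,v1) N2.N2=(alive,v1) | N1.N0=(dead,v3) N1.N1=(alive,v1) N1.N2=(alive,v1)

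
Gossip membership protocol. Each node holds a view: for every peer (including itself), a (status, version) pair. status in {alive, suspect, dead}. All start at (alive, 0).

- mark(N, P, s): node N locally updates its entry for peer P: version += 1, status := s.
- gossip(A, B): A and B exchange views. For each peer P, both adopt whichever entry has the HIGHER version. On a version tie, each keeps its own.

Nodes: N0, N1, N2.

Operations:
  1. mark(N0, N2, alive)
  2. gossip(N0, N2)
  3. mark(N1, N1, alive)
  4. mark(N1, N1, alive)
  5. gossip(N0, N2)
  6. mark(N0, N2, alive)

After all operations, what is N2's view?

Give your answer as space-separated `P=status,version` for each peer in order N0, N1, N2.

Answer: N0=alive,0 N1=alive,0 N2=alive,1

Derivation:
Op 1: N0 marks N2=alive -> (alive,v1)
Op 2: gossip N0<->N2 -> N0.N0=(alive,v0) N0.N1=(alive,v0) N0.N2=(alive,v1) | N2.N0=(alive,v0) N2.N1=(alive,v0) N2.N2=(alive,v1)
Op 3: N1 marks N1=alive -> (alive,v1)
Op 4: N1 marks N1=alive -> (alive,v2)
Op 5: gossip N0<->N2 -> N0.N0=(alive,v0) N0.N1=(alive,v0) N0.N2=(alive,v1) | N2.N0=(alive,v0) N2.N1=(alive,v0) N2.N2=(alive,v1)
Op 6: N0 marks N2=alive -> (alive,v2)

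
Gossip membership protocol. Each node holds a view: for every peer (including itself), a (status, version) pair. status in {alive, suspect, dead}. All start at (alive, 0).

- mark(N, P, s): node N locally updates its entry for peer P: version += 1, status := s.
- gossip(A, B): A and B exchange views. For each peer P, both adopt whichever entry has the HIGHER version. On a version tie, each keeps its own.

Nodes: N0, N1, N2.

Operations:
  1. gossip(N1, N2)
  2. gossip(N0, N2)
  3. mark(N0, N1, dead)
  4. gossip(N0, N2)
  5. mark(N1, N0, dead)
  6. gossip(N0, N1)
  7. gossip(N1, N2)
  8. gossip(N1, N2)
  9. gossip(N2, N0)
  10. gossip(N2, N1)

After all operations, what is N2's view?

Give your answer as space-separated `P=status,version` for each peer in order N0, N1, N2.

Answer: N0=dead,1 N1=dead,1 N2=alive,0

Derivation:
Op 1: gossip N1<->N2 -> N1.N0=(alive,v0) N1.N1=(alive,v0) N1.N2=(alive,v0) | N2.N0=(alive,v0) N2.N1=(alive,v0) N2.N2=(alive,v0)
Op 2: gossip N0<->N2 -> N0.N0=(alive,v0) N0.N1=(alive,v0) N0.N2=(alive,v0) | N2.N0=(alive,v0) N2.N1=(alive,v0) N2.N2=(alive,v0)
Op 3: N0 marks N1=dead -> (dead,v1)
Op 4: gossip N0<->N2 -> N0.N0=(alive,v0) N0.N1=(dead,v1) N0.N2=(alive,v0) | N2.N0=(alive,v0) N2.N1=(dead,v1) N2.N2=(alive,v0)
Op 5: N1 marks N0=dead -> (dead,v1)
Op 6: gossip N0<->N1 -> N0.N0=(dead,v1) N0.N1=(dead,v1) N0.N2=(alive,v0) | N1.N0=(dead,v1) N1.N1=(dead,v1) N1.N2=(alive,v0)
Op 7: gossip N1<->N2 -> N1.N0=(dead,v1) N1.N1=(dead,v1) N1.N2=(alive,v0) | N2.N0=(dead,v1) N2.N1=(dead,v1) N2.N2=(alive,v0)
Op 8: gossip N1<->N2 -> N1.N0=(dead,v1) N1.N1=(dead,v1) N1.N2=(alive,v0) | N2.N0=(dead,v1) N2.N1=(dead,v1) N2.N2=(alive,v0)
Op 9: gossip N2<->N0 -> N2.N0=(dead,v1) N2.N1=(dead,v1) N2.N2=(alive,v0) | N0.N0=(dead,v1) N0.N1=(dead,v1) N0.N2=(alive,v0)
Op 10: gossip N2<->N1 -> N2.N0=(dead,v1) N2.N1=(dead,v1) N2.N2=(alive,v0) | N1.N0=(dead,v1) N1.N1=(dead,v1) N1.N2=(alive,v0)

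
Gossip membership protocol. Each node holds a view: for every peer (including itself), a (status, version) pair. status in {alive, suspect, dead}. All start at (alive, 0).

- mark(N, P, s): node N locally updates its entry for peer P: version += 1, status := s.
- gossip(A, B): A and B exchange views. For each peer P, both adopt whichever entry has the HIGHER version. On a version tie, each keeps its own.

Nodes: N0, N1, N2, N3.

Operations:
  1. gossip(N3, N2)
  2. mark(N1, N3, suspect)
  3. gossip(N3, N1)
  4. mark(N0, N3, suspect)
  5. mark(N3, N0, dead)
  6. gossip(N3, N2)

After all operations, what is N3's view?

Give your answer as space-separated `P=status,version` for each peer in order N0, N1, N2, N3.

Answer: N0=dead,1 N1=alive,0 N2=alive,0 N3=suspect,1

Derivation:
Op 1: gossip N3<->N2 -> N3.N0=(alive,v0) N3.N1=(alive,v0) N3.N2=(alive,v0) N3.N3=(alive,v0) | N2.N0=(alive,v0) N2.N1=(alive,v0) N2.N2=(alive,v0) N2.N3=(alive,v0)
Op 2: N1 marks N3=suspect -> (suspect,v1)
Op 3: gossip N3<->N1 -> N3.N0=(alive,v0) N3.N1=(alive,v0) N3.N2=(alive,v0) N3.N3=(suspect,v1) | N1.N0=(alive,v0) N1.N1=(alive,v0) N1.N2=(alive,v0) N1.N3=(suspect,v1)
Op 4: N0 marks N3=suspect -> (suspect,v1)
Op 5: N3 marks N0=dead -> (dead,v1)
Op 6: gossip N3<->N2 -> N3.N0=(dead,v1) N3.N1=(alive,v0) N3.N2=(alive,v0) N3.N3=(suspect,v1) | N2.N0=(dead,v1) N2.N1=(alive,v0) N2.N2=(alive,v0) N2.N3=(suspect,v1)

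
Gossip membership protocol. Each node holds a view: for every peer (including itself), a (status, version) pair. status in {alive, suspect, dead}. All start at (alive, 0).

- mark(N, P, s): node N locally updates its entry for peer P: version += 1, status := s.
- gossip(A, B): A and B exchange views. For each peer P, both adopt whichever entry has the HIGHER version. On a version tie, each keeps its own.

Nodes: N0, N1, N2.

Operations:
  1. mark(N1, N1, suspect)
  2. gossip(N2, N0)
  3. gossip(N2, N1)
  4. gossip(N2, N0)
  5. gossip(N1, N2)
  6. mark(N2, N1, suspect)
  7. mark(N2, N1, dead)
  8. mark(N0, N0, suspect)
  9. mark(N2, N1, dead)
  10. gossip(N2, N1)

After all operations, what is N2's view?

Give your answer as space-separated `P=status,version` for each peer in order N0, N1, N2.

Op 1: N1 marks N1=suspect -> (suspect,v1)
Op 2: gossip N2<->N0 -> N2.N0=(alive,v0) N2.N1=(alive,v0) N2.N2=(alive,v0) | N0.N0=(alive,v0) N0.N1=(alive,v0) N0.N2=(alive,v0)
Op 3: gossip N2<->N1 -> N2.N0=(alive,v0) N2.N1=(suspect,v1) N2.N2=(alive,v0) | N1.N0=(alive,v0) N1.N1=(suspect,v1) N1.N2=(alive,v0)
Op 4: gossip N2<->N0 -> N2.N0=(alive,v0) N2.N1=(suspect,v1) N2.N2=(alive,v0) | N0.N0=(alive,v0) N0.N1=(suspect,v1) N0.N2=(alive,v0)
Op 5: gossip N1<->N2 -> N1.N0=(alive,v0) N1.N1=(suspect,v1) N1.N2=(alive,v0) | N2.N0=(alive,v0) N2.N1=(suspect,v1) N2.N2=(alive,v0)
Op 6: N2 marks N1=suspect -> (suspect,v2)
Op 7: N2 marks N1=dead -> (dead,v3)
Op 8: N0 marks N0=suspect -> (suspect,v1)
Op 9: N2 marks N1=dead -> (dead,v4)
Op 10: gossip N2<->N1 -> N2.N0=(alive,v0) N2.N1=(dead,v4) N2.N2=(alive,v0) | N1.N0=(alive,v0) N1.N1=(dead,v4) N1.N2=(alive,v0)

Answer: N0=alive,0 N1=dead,4 N2=alive,0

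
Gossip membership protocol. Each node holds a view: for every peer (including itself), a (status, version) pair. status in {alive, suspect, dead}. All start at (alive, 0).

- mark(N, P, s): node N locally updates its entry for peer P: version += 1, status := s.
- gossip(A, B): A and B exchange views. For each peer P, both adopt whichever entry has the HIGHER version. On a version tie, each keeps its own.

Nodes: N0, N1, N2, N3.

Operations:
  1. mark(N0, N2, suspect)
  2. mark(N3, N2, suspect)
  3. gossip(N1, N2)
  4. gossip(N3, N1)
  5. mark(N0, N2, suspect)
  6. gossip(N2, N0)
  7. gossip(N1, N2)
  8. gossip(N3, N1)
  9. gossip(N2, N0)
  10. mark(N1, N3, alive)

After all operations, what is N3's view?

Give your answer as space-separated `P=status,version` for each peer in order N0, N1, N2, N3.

Answer: N0=alive,0 N1=alive,0 N2=suspect,2 N3=alive,0

Derivation:
Op 1: N0 marks N2=suspect -> (suspect,v1)
Op 2: N3 marks N2=suspect -> (suspect,v1)
Op 3: gossip N1<->N2 -> N1.N0=(alive,v0) N1.N1=(alive,v0) N1.N2=(alive,v0) N1.N3=(alive,v0) | N2.N0=(alive,v0) N2.N1=(alive,v0) N2.N2=(alive,v0) N2.N3=(alive,v0)
Op 4: gossip N3<->N1 -> N3.N0=(alive,v0) N3.N1=(alive,v0) N3.N2=(suspect,v1) N3.N3=(alive,v0) | N1.N0=(alive,v0) N1.N1=(alive,v0) N1.N2=(suspect,v1) N1.N3=(alive,v0)
Op 5: N0 marks N2=suspect -> (suspect,v2)
Op 6: gossip N2<->N0 -> N2.N0=(alive,v0) N2.N1=(alive,v0) N2.N2=(suspect,v2) N2.N3=(alive,v0) | N0.N0=(alive,v0) N0.N1=(alive,v0) N0.N2=(suspect,v2) N0.N3=(alive,v0)
Op 7: gossip N1<->N2 -> N1.N0=(alive,v0) N1.N1=(alive,v0) N1.N2=(suspect,v2) N1.N3=(alive,v0) | N2.N0=(alive,v0) N2.N1=(alive,v0) N2.N2=(suspect,v2) N2.N3=(alive,v0)
Op 8: gossip N3<->N1 -> N3.N0=(alive,v0) N3.N1=(alive,v0) N3.N2=(suspect,v2) N3.N3=(alive,v0) | N1.N0=(alive,v0) N1.N1=(alive,v0) N1.N2=(suspect,v2) N1.N3=(alive,v0)
Op 9: gossip N2<->N0 -> N2.N0=(alive,v0) N2.N1=(alive,v0) N2.N2=(suspect,v2) N2.N3=(alive,v0) | N0.N0=(alive,v0) N0.N1=(alive,v0) N0.N2=(suspect,v2) N0.N3=(alive,v0)
Op 10: N1 marks N3=alive -> (alive,v1)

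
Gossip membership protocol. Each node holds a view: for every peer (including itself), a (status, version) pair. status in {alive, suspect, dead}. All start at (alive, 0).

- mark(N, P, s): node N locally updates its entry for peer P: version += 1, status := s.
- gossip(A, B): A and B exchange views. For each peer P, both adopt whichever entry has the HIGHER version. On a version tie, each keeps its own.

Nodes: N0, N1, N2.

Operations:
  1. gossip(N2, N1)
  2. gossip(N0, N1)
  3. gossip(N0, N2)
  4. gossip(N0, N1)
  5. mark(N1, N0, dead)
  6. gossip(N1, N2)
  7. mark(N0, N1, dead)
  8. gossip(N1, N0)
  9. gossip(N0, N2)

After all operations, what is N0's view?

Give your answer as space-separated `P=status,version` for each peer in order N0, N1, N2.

Answer: N0=dead,1 N1=dead,1 N2=alive,0

Derivation:
Op 1: gossip N2<->N1 -> N2.N0=(alive,v0) N2.N1=(alive,v0) N2.N2=(alive,v0) | N1.N0=(alive,v0) N1.N1=(alive,v0) N1.N2=(alive,v0)
Op 2: gossip N0<->N1 -> N0.N0=(alive,v0) N0.N1=(alive,v0) N0.N2=(alive,v0) | N1.N0=(alive,v0) N1.N1=(alive,v0) N1.N2=(alive,v0)
Op 3: gossip N0<->N2 -> N0.N0=(alive,v0) N0.N1=(alive,v0) N0.N2=(alive,v0) | N2.N0=(alive,v0) N2.N1=(alive,v0) N2.N2=(alive,v0)
Op 4: gossip N0<->N1 -> N0.N0=(alive,v0) N0.N1=(alive,v0) N0.N2=(alive,v0) | N1.N0=(alive,v0) N1.N1=(alive,v0) N1.N2=(alive,v0)
Op 5: N1 marks N0=dead -> (dead,v1)
Op 6: gossip N1<->N2 -> N1.N0=(dead,v1) N1.N1=(alive,v0) N1.N2=(alive,v0) | N2.N0=(dead,v1) N2.N1=(alive,v0) N2.N2=(alive,v0)
Op 7: N0 marks N1=dead -> (dead,v1)
Op 8: gossip N1<->N0 -> N1.N0=(dead,v1) N1.N1=(dead,v1) N1.N2=(alive,v0) | N0.N0=(dead,v1) N0.N1=(dead,v1) N0.N2=(alive,v0)
Op 9: gossip N0<->N2 -> N0.N0=(dead,v1) N0.N1=(dead,v1) N0.N2=(alive,v0) | N2.N0=(dead,v1) N2.N1=(dead,v1) N2.N2=(alive,v0)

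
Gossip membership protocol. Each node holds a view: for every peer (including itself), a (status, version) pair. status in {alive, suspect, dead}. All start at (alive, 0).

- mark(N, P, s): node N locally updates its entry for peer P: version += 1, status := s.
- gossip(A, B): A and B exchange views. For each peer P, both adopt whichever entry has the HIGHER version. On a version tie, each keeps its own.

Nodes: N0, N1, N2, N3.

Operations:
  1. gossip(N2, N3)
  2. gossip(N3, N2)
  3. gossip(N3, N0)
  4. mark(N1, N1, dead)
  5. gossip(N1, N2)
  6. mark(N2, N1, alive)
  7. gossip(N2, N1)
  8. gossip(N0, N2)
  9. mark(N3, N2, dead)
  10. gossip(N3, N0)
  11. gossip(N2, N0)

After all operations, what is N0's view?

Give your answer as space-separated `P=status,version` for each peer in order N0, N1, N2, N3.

Op 1: gossip N2<->N3 -> N2.N0=(alive,v0) N2.N1=(alive,v0) N2.N2=(alive,v0) N2.N3=(alive,v0) | N3.N0=(alive,v0) N3.N1=(alive,v0) N3.N2=(alive,v0) N3.N3=(alive,v0)
Op 2: gossip N3<->N2 -> N3.N0=(alive,v0) N3.N1=(alive,v0) N3.N2=(alive,v0) N3.N3=(alive,v0) | N2.N0=(alive,v0) N2.N1=(alive,v0) N2.N2=(alive,v0) N2.N3=(alive,v0)
Op 3: gossip N3<->N0 -> N3.N0=(alive,v0) N3.N1=(alive,v0) N3.N2=(alive,v0) N3.N3=(alive,v0) | N0.N0=(alive,v0) N0.N1=(alive,v0) N0.N2=(alive,v0) N0.N3=(alive,v0)
Op 4: N1 marks N1=dead -> (dead,v1)
Op 5: gossip N1<->N2 -> N1.N0=(alive,v0) N1.N1=(dead,v1) N1.N2=(alive,v0) N1.N3=(alive,v0) | N2.N0=(alive,v0) N2.N1=(dead,v1) N2.N2=(alive,v0) N2.N3=(alive,v0)
Op 6: N2 marks N1=alive -> (alive,v2)
Op 7: gossip N2<->N1 -> N2.N0=(alive,v0) N2.N1=(alive,v2) N2.N2=(alive,v0) N2.N3=(alive,v0) | N1.N0=(alive,v0) N1.N1=(alive,v2) N1.N2=(alive,v0) N1.N3=(alive,v0)
Op 8: gossip N0<->N2 -> N0.N0=(alive,v0) N0.N1=(alive,v2) N0.N2=(alive,v0) N0.N3=(alive,v0) | N2.N0=(alive,v0) N2.N1=(alive,v2) N2.N2=(alive,v0) N2.N3=(alive,v0)
Op 9: N3 marks N2=dead -> (dead,v1)
Op 10: gossip N3<->N0 -> N3.N0=(alive,v0) N3.N1=(alive,v2) N3.N2=(dead,v1) N3.N3=(alive,v0) | N0.N0=(alive,v0) N0.N1=(alive,v2) N0.N2=(dead,v1) N0.N3=(alive,v0)
Op 11: gossip N2<->N0 -> N2.N0=(alive,v0) N2.N1=(alive,v2) N2.N2=(dead,v1) N2.N3=(alive,v0) | N0.N0=(alive,v0) N0.N1=(alive,v2) N0.N2=(dead,v1) N0.N3=(alive,v0)

Answer: N0=alive,0 N1=alive,2 N2=dead,1 N3=alive,0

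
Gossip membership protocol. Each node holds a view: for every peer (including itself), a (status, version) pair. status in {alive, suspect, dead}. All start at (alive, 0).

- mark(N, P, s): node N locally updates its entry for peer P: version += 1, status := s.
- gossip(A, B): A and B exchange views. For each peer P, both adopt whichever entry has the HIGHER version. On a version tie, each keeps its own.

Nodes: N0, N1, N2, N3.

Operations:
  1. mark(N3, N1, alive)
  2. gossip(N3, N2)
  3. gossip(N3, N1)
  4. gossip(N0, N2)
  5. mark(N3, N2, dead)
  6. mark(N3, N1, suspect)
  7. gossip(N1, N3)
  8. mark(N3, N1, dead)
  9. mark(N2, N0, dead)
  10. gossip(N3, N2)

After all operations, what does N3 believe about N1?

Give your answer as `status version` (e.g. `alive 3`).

Op 1: N3 marks N1=alive -> (alive,v1)
Op 2: gossip N3<->N2 -> N3.N0=(alive,v0) N3.N1=(alive,v1) N3.N2=(alive,v0) N3.N3=(alive,v0) | N2.N0=(alive,v0) N2.N1=(alive,v1) N2.N2=(alive,v0) N2.N3=(alive,v0)
Op 3: gossip N3<->N1 -> N3.N0=(alive,v0) N3.N1=(alive,v1) N3.N2=(alive,v0) N3.N3=(alive,v0) | N1.N0=(alive,v0) N1.N1=(alive,v1) N1.N2=(alive,v0) N1.N3=(alive,v0)
Op 4: gossip N0<->N2 -> N0.N0=(alive,v0) N0.N1=(alive,v1) N0.N2=(alive,v0) N0.N3=(alive,v0) | N2.N0=(alive,v0) N2.N1=(alive,v1) N2.N2=(alive,v0) N2.N3=(alive,v0)
Op 5: N3 marks N2=dead -> (dead,v1)
Op 6: N3 marks N1=suspect -> (suspect,v2)
Op 7: gossip N1<->N3 -> N1.N0=(alive,v0) N1.N1=(suspect,v2) N1.N2=(dead,v1) N1.N3=(alive,v0) | N3.N0=(alive,v0) N3.N1=(suspect,v2) N3.N2=(dead,v1) N3.N3=(alive,v0)
Op 8: N3 marks N1=dead -> (dead,v3)
Op 9: N2 marks N0=dead -> (dead,v1)
Op 10: gossip N3<->N2 -> N3.N0=(dead,v1) N3.N1=(dead,v3) N3.N2=(dead,v1) N3.N3=(alive,v0) | N2.N0=(dead,v1) N2.N1=(dead,v3) N2.N2=(dead,v1) N2.N3=(alive,v0)

Answer: dead 3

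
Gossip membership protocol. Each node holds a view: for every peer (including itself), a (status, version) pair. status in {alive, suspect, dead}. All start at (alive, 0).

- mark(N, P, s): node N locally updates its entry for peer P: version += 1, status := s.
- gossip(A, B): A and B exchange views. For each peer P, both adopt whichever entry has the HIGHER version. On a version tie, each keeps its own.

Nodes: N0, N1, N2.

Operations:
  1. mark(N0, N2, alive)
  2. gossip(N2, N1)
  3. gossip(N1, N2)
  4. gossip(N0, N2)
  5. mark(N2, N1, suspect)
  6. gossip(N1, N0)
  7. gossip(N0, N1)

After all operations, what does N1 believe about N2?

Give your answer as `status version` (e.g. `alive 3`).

Op 1: N0 marks N2=alive -> (alive,v1)
Op 2: gossip N2<->N1 -> N2.N0=(alive,v0) N2.N1=(alive,v0) N2.N2=(alive,v0) | N1.N0=(alive,v0) N1.N1=(alive,v0) N1.N2=(alive,v0)
Op 3: gossip N1<->N2 -> N1.N0=(alive,v0) N1.N1=(alive,v0) N1.N2=(alive,v0) | N2.N0=(alive,v0) N2.N1=(alive,v0) N2.N2=(alive,v0)
Op 4: gossip N0<->N2 -> N0.N0=(alive,v0) N0.N1=(alive,v0) N0.N2=(alive,v1) | N2.N0=(alive,v0) N2.N1=(alive,v0) N2.N2=(alive,v1)
Op 5: N2 marks N1=suspect -> (suspect,v1)
Op 6: gossip N1<->N0 -> N1.N0=(alive,v0) N1.N1=(alive,v0) N1.N2=(alive,v1) | N0.N0=(alive,v0) N0.N1=(alive,v0) N0.N2=(alive,v1)
Op 7: gossip N0<->N1 -> N0.N0=(alive,v0) N0.N1=(alive,v0) N0.N2=(alive,v1) | N1.N0=(alive,v0) N1.N1=(alive,v0) N1.N2=(alive,v1)

Answer: alive 1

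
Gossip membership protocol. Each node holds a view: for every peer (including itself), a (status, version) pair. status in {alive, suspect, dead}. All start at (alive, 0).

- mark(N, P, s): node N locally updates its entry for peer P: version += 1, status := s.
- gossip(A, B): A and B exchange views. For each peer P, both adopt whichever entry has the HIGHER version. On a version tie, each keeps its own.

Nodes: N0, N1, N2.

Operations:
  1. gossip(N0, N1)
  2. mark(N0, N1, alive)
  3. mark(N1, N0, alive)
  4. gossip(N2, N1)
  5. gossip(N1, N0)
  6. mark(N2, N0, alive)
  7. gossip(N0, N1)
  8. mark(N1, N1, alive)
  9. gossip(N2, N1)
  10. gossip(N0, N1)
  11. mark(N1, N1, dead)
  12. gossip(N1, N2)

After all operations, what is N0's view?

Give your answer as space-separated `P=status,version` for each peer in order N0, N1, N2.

Answer: N0=alive,2 N1=alive,2 N2=alive,0

Derivation:
Op 1: gossip N0<->N1 -> N0.N0=(alive,v0) N0.N1=(alive,v0) N0.N2=(alive,v0) | N1.N0=(alive,v0) N1.N1=(alive,v0) N1.N2=(alive,v0)
Op 2: N0 marks N1=alive -> (alive,v1)
Op 3: N1 marks N0=alive -> (alive,v1)
Op 4: gossip N2<->N1 -> N2.N0=(alive,v1) N2.N1=(alive,v0) N2.N2=(alive,v0) | N1.N0=(alive,v1) N1.N1=(alive,v0) N1.N2=(alive,v0)
Op 5: gossip N1<->N0 -> N1.N0=(alive,v1) N1.N1=(alive,v1) N1.N2=(alive,v0) | N0.N0=(alive,v1) N0.N1=(alive,v1) N0.N2=(alive,v0)
Op 6: N2 marks N0=alive -> (alive,v2)
Op 7: gossip N0<->N1 -> N0.N0=(alive,v1) N0.N1=(alive,v1) N0.N2=(alive,v0) | N1.N0=(alive,v1) N1.N1=(alive,v1) N1.N2=(alive,v0)
Op 8: N1 marks N1=alive -> (alive,v2)
Op 9: gossip N2<->N1 -> N2.N0=(alive,v2) N2.N1=(alive,v2) N2.N2=(alive,v0) | N1.N0=(alive,v2) N1.N1=(alive,v2) N1.N2=(alive,v0)
Op 10: gossip N0<->N1 -> N0.N0=(alive,v2) N0.N1=(alive,v2) N0.N2=(alive,v0) | N1.N0=(alive,v2) N1.N1=(alive,v2) N1.N2=(alive,v0)
Op 11: N1 marks N1=dead -> (dead,v3)
Op 12: gossip N1<->N2 -> N1.N0=(alive,v2) N1.N1=(dead,v3) N1.N2=(alive,v0) | N2.N0=(alive,v2) N2.N1=(dead,v3) N2.N2=(alive,v0)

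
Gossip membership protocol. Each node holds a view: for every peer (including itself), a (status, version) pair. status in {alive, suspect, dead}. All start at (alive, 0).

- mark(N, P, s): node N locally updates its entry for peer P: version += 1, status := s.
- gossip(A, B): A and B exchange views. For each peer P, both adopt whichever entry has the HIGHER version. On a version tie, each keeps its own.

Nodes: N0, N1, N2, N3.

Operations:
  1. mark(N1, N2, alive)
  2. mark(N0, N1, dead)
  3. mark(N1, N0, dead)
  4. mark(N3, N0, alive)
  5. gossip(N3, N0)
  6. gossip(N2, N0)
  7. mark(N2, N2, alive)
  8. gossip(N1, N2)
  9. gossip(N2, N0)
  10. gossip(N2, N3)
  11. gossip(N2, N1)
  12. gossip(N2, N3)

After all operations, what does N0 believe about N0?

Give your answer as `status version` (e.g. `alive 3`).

Op 1: N1 marks N2=alive -> (alive,v1)
Op 2: N0 marks N1=dead -> (dead,v1)
Op 3: N1 marks N0=dead -> (dead,v1)
Op 4: N3 marks N0=alive -> (alive,v1)
Op 5: gossip N3<->N0 -> N3.N0=(alive,v1) N3.N1=(dead,v1) N3.N2=(alive,v0) N3.N3=(alive,v0) | N0.N0=(alive,v1) N0.N1=(dead,v1) N0.N2=(alive,v0) N0.N3=(alive,v0)
Op 6: gossip N2<->N0 -> N2.N0=(alive,v1) N2.N1=(dead,v1) N2.N2=(alive,v0) N2.N3=(alive,v0) | N0.N0=(alive,v1) N0.N1=(dead,v1) N0.N2=(alive,v0) N0.N3=(alive,v0)
Op 7: N2 marks N2=alive -> (alive,v1)
Op 8: gossip N1<->N2 -> N1.N0=(dead,v1) N1.N1=(dead,v1) N1.N2=(alive,v1) N1.N3=(alive,v0) | N2.N0=(alive,v1) N2.N1=(dead,v1) N2.N2=(alive,v1) N2.N3=(alive,v0)
Op 9: gossip N2<->N0 -> N2.N0=(alive,v1) N2.N1=(dead,v1) N2.N2=(alive,v1) N2.N3=(alive,v0) | N0.N0=(alive,v1) N0.N1=(dead,v1) N0.N2=(alive,v1) N0.N3=(alive,v0)
Op 10: gossip N2<->N3 -> N2.N0=(alive,v1) N2.N1=(dead,v1) N2.N2=(alive,v1) N2.N3=(alive,v0) | N3.N0=(alive,v1) N3.N1=(dead,v1) N3.N2=(alive,v1) N3.N3=(alive,v0)
Op 11: gossip N2<->N1 -> N2.N0=(alive,v1) N2.N1=(dead,v1) N2.N2=(alive,v1) N2.N3=(alive,v0) | N1.N0=(dead,v1) N1.N1=(dead,v1) N1.N2=(alive,v1) N1.N3=(alive,v0)
Op 12: gossip N2<->N3 -> N2.N0=(alive,v1) N2.N1=(dead,v1) N2.N2=(alive,v1) N2.N3=(alive,v0) | N3.N0=(alive,v1) N3.N1=(dead,v1) N3.N2=(alive,v1) N3.N3=(alive,v0)

Answer: alive 1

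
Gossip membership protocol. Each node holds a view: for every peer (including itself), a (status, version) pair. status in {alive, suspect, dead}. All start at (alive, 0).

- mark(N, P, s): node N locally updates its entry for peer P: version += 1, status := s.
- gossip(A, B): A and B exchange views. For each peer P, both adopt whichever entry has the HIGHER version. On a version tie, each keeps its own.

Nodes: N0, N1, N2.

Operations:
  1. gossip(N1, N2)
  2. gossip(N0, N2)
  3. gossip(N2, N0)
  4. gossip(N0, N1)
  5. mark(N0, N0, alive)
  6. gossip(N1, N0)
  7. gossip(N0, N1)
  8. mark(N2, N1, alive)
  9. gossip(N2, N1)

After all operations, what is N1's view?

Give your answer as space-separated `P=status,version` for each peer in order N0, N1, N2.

Op 1: gossip N1<->N2 -> N1.N0=(alive,v0) N1.N1=(alive,v0) N1.N2=(alive,v0) | N2.N0=(alive,v0) N2.N1=(alive,v0) N2.N2=(alive,v0)
Op 2: gossip N0<->N2 -> N0.N0=(alive,v0) N0.N1=(alive,v0) N0.N2=(alive,v0) | N2.N0=(alive,v0) N2.N1=(alive,v0) N2.N2=(alive,v0)
Op 3: gossip N2<->N0 -> N2.N0=(alive,v0) N2.N1=(alive,v0) N2.N2=(alive,v0) | N0.N0=(alive,v0) N0.N1=(alive,v0) N0.N2=(alive,v0)
Op 4: gossip N0<->N1 -> N0.N0=(alive,v0) N0.N1=(alive,v0) N0.N2=(alive,v0) | N1.N0=(alive,v0) N1.N1=(alive,v0) N1.N2=(alive,v0)
Op 5: N0 marks N0=alive -> (alive,v1)
Op 6: gossip N1<->N0 -> N1.N0=(alive,v1) N1.N1=(alive,v0) N1.N2=(alive,v0) | N0.N0=(alive,v1) N0.N1=(alive,v0) N0.N2=(alive,v0)
Op 7: gossip N0<->N1 -> N0.N0=(alive,v1) N0.N1=(alive,v0) N0.N2=(alive,v0) | N1.N0=(alive,v1) N1.N1=(alive,v0) N1.N2=(alive,v0)
Op 8: N2 marks N1=alive -> (alive,v1)
Op 9: gossip N2<->N1 -> N2.N0=(alive,v1) N2.N1=(alive,v1) N2.N2=(alive,v0) | N1.N0=(alive,v1) N1.N1=(alive,v1) N1.N2=(alive,v0)

Answer: N0=alive,1 N1=alive,1 N2=alive,0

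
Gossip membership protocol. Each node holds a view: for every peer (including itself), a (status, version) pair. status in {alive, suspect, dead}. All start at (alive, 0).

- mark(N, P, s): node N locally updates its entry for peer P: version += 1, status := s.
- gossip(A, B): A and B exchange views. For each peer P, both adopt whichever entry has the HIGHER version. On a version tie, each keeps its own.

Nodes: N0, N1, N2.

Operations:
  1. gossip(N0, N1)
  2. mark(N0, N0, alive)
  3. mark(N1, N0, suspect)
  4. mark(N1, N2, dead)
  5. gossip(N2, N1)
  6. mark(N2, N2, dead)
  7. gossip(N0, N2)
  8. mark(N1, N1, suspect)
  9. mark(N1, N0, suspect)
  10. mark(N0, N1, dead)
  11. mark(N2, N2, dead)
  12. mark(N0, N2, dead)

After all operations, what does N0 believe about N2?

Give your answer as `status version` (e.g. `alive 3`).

Op 1: gossip N0<->N1 -> N0.N0=(alive,v0) N0.N1=(alive,v0) N0.N2=(alive,v0) | N1.N0=(alive,v0) N1.N1=(alive,v0) N1.N2=(alive,v0)
Op 2: N0 marks N0=alive -> (alive,v1)
Op 3: N1 marks N0=suspect -> (suspect,v1)
Op 4: N1 marks N2=dead -> (dead,v1)
Op 5: gossip N2<->N1 -> N2.N0=(suspect,v1) N2.N1=(alive,v0) N2.N2=(dead,v1) | N1.N0=(suspect,v1) N1.N1=(alive,v0) N1.N2=(dead,v1)
Op 6: N2 marks N2=dead -> (dead,v2)
Op 7: gossip N0<->N2 -> N0.N0=(alive,v1) N0.N1=(alive,v0) N0.N2=(dead,v2) | N2.N0=(suspect,v1) N2.N1=(alive,v0) N2.N2=(dead,v2)
Op 8: N1 marks N1=suspect -> (suspect,v1)
Op 9: N1 marks N0=suspect -> (suspect,v2)
Op 10: N0 marks N1=dead -> (dead,v1)
Op 11: N2 marks N2=dead -> (dead,v3)
Op 12: N0 marks N2=dead -> (dead,v3)

Answer: dead 3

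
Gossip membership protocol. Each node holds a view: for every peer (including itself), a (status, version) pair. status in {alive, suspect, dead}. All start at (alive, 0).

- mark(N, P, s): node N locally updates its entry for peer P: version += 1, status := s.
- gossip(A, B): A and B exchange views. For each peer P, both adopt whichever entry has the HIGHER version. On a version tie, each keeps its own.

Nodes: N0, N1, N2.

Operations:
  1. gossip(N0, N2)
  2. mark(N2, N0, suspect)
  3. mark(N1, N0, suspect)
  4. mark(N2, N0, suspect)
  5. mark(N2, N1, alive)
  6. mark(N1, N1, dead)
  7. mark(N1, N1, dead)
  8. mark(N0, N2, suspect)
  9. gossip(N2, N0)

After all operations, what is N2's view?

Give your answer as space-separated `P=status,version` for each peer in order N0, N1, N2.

Op 1: gossip N0<->N2 -> N0.N0=(alive,v0) N0.N1=(alive,v0) N0.N2=(alive,v0) | N2.N0=(alive,v0) N2.N1=(alive,v0) N2.N2=(alive,v0)
Op 2: N2 marks N0=suspect -> (suspect,v1)
Op 3: N1 marks N0=suspect -> (suspect,v1)
Op 4: N2 marks N0=suspect -> (suspect,v2)
Op 5: N2 marks N1=alive -> (alive,v1)
Op 6: N1 marks N1=dead -> (dead,v1)
Op 7: N1 marks N1=dead -> (dead,v2)
Op 8: N0 marks N2=suspect -> (suspect,v1)
Op 9: gossip N2<->N0 -> N2.N0=(suspect,v2) N2.N1=(alive,v1) N2.N2=(suspect,v1) | N0.N0=(suspect,v2) N0.N1=(alive,v1) N0.N2=(suspect,v1)

Answer: N0=suspect,2 N1=alive,1 N2=suspect,1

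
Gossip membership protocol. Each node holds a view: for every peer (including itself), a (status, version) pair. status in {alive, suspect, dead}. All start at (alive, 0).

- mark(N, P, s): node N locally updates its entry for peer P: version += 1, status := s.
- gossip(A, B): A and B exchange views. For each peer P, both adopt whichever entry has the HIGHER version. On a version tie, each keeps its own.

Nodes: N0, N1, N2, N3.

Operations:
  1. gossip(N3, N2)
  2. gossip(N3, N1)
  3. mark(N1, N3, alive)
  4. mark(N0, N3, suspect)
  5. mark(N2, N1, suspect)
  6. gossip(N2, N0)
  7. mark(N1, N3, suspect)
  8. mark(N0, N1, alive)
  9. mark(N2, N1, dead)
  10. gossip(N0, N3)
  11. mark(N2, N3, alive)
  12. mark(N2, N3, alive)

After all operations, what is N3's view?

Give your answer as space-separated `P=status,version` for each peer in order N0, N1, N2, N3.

Op 1: gossip N3<->N2 -> N3.N0=(alive,v0) N3.N1=(alive,v0) N3.N2=(alive,v0) N3.N3=(alive,v0) | N2.N0=(alive,v0) N2.N1=(alive,v0) N2.N2=(alive,v0) N2.N3=(alive,v0)
Op 2: gossip N3<->N1 -> N3.N0=(alive,v0) N3.N1=(alive,v0) N3.N2=(alive,v0) N3.N3=(alive,v0) | N1.N0=(alive,v0) N1.N1=(alive,v0) N1.N2=(alive,v0) N1.N3=(alive,v0)
Op 3: N1 marks N3=alive -> (alive,v1)
Op 4: N0 marks N3=suspect -> (suspect,v1)
Op 5: N2 marks N1=suspect -> (suspect,v1)
Op 6: gossip N2<->N0 -> N2.N0=(alive,v0) N2.N1=(suspect,v1) N2.N2=(alive,v0) N2.N3=(suspect,v1) | N0.N0=(alive,v0) N0.N1=(suspect,v1) N0.N2=(alive,v0) N0.N3=(suspect,v1)
Op 7: N1 marks N3=suspect -> (suspect,v2)
Op 8: N0 marks N1=alive -> (alive,v2)
Op 9: N2 marks N1=dead -> (dead,v2)
Op 10: gossip N0<->N3 -> N0.N0=(alive,v0) N0.N1=(alive,v2) N0.N2=(alive,v0) N0.N3=(suspect,v1) | N3.N0=(alive,v0) N3.N1=(alive,v2) N3.N2=(alive,v0) N3.N3=(suspect,v1)
Op 11: N2 marks N3=alive -> (alive,v2)
Op 12: N2 marks N3=alive -> (alive,v3)

Answer: N0=alive,0 N1=alive,2 N2=alive,0 N3=suspect,1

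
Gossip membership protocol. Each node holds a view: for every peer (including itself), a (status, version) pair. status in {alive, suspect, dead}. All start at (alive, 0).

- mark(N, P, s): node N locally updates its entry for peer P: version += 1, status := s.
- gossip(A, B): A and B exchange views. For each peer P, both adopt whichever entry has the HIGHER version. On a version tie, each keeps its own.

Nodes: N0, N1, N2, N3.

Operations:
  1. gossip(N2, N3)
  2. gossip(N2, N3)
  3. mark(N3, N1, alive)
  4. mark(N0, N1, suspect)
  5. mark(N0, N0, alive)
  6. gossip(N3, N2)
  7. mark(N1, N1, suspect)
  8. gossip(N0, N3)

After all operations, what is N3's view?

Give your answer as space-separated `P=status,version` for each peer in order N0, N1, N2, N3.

Op 1: gossip N2<->N3 -> N2.N0=(alive,v0) N2.N1=(alive,v0) N2.N2=(alive,v0) N2.N3=(alive,v0) | N3.N0=(alive,v0) N3.N1=(alive,v0) N3.N2=(alive,v0) N3.N3=(alive,v0)
Op 2: gossip N2<->N3 -> N2.N0=(alive,v0) N2.N1=(alive,v0) N2.N2=(alive,v0) N2.N3=(alive,v0) | N3.N0=(alive,v0) N3.N1=(alive,v0) N3.N2=(alive,v0) N3.N3=(alive,v0)
Op 3: N3 marks N1=alive -> (alive,v1)
Op 4: N0 marks N1=suspect -> (suspect,v1)
Op 5: N0 marks N0=alive -> (alive,v1)
Op 6: gossip N3<->N2 -> N3.N0=(alive,v0) N3.N1=(alive,v1) N3.N2=(alive,v0) N3.N3=(alive,v0) | N2.N0=(alive,v0) N2.N1=(alive,v1) N2.N2=(alive,v0) N2.N3=(alive,v0)
Op 7: N1 marks N1=suspect -> (suspect,v1)
Op 8: gossip N0<->N3 -> N0.N0=(alive,v1) N0.N1=(suspect,v1) N0.N2=(alive,v0) N0.N3=(alive,v0) | N3.N0=(alive,v1) N3.N1=(alive,v1) N3.N2=(alive,v0) N3.N3=(alive,v0)

Answer: N0=alive,1 N1=alive,1 N2=alive,0 N3=alive,0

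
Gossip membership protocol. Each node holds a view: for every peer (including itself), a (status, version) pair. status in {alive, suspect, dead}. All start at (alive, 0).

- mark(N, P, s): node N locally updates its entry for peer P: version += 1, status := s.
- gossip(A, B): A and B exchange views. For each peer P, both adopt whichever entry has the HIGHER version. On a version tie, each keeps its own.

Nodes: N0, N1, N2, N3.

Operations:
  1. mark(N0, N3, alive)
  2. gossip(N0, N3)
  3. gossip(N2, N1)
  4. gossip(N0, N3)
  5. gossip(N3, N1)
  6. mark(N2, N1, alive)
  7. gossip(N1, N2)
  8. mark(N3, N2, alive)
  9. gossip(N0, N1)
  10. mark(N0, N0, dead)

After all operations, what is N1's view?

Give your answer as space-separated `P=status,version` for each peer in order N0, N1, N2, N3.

Answer: N0=alive,0 N1=alive,1 N2=alive,0 N3=alive,1

Derivation:
Op 1: N0 marks N3=alive -> (alive,v1)
Op 2: gossip N0<->N3 -> N0.N0=(alive,v0) N0.N1=(alive,v0) N0.N2=(alive,v0) N0.N3=(alive,v1) | N3.N0=(alive,v0) N3.N1=(alive,v0) N3.N2=(alive,v0) N3.N3=(alive,v1)
Op 3: gossip N2<->N1 -> N2.N0=(alive,v0) N2.N1=(alive,v0) N2.N2=(alive,v0) N2.N3=(alive,v0) | N1.N0=(alive,v0) N1.N1=(alive,v0) N1.N2=(alive,v0) N1.N3=(alive,v0)
Op 4: gossip N0<->N3 -> N0.N0=(alive,v0) N0.N1=(alive,v0) N0.N2=(alive,v0) N0.N3=(alive,v1) | N3.N0=(alive,v0) N3.N1=(alive,v0) N3.N2=(alive,v0) N3.N3=(alive,v1)
Op 5: gossip N3<->N1 -> N3.N0=(alive,v0) N3.N1=(alive,v0) N3.N2=(alive,v0) N3.N3=(alive,v1) | N1.N0=(alive,v0) N1.N1=(alive,v0) N1.N2=(alive,v0) N1.N3=(alive,v1)
Op 6: N2 marks N1=alive -> (alive,v1)
Op 7: gossip N1<->N2 -> N1.N0=(alive,v0) N1.N1=(alive,v1) N1.N2=(alive,v0) N1.N3=(alive,v1) | N2.N0=(alive,v0) N2.N1=(alive,v1) N2.N2=(alive,v0) N2.N3=(alive,v1)
Op 8: N3 marks N2=alive -> (alive,v1)
Op 9: gossip N0<->N1 -> N0.N0=(alive,v0) N0.N1=(alive,v1) N0.N2=(alive,v0) N0.N3=(alive,v1) | N1.N0=(alive,v0) N1.N1=(alive,v1) N1.N2=(alive,v0) N1.N3=(alive,v1)
Op 10: N0 marks N0=dead -> (dead,v1)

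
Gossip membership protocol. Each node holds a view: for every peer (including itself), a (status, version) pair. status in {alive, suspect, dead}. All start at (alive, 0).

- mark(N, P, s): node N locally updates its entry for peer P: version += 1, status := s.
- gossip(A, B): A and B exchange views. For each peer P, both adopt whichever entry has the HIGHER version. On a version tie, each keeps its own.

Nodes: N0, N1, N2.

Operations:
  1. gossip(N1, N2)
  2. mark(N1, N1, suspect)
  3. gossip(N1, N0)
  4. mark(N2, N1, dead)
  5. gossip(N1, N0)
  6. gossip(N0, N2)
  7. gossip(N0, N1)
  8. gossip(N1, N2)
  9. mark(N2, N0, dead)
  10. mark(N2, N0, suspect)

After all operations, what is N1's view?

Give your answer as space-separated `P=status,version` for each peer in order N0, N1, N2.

Answer: N0=alive,0 N1=suspect,1 N2=alive,0

Derivation:
Op 1: gossip N1<->N2 -> N1.N0=(alive,v0) N1.N1=(alive,v0) N1.N2=(alive,v0) | N2.N0=(alive,v0) N2.N1=(alive,v0) N2.N2=(alive,v0)
Op 2: N1 marks N1=suspect -> (suspect,v1)
Op 3: gossip N1<->N0 -> N1.N0=(alive,v0) N1.N1=(suspect,v1) N1.N2=(alive,v0) | N0.N0=(alive,v0) N0.N1=(suspect,v1) N0.N2=(alive,v0)
Op 4: N2 marks N1=dead -> (dead,v1)
Op 5: gossip N1<->N0 -> N1.N0=(alive,v0) N1.N1=(suspect,v1) N1.N2=(alive,v0) | N0.N0=(alive,v0) N0.N1=(suspect,v1) N0.N2=(alive,v0)
Op 6: gossip N0<->N2 -> N0.N0=(alive,v0) N0.N1=(suspect,v1) N0.N2=(alive,v0) | N2.N0=(alive,v0) N2.N1=(dead,v1) N2.N2=(alive,v0)
Op 7: gossip N0<->N1 -> N0.N0=(alive,v0) N0.N1=(suspect,v1) N0.N2=(alive,v0) | N1.N0=(alive,v0) N1.N1=(suspect,v1) N1.N2=(alive,v0)
Op 8: gossip N1<->N2 -> N1.N0=(alive,v0) N1.N1=(suspect,v1) N1.N2=(alive,v0) | N2.N0=(alive,v0) N2.N1=(dead,v1) N2.N2=(alive,v0)
Op 9: N2 marks N0=dead -> (dead,v1)
Op 10: N2 marks N0=suspect -> (suspect,v2)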